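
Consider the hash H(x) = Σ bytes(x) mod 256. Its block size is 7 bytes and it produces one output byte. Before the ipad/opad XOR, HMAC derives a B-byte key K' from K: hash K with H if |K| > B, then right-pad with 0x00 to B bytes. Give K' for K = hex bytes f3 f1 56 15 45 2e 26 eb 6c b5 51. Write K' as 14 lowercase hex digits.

|K| = 11 > B = 7, so first hash the key.
H(K): sum = 243+241+86+21+69+46+38+235+108+181+81 = 1349; mod 256 = 69 → 45.
Zero-pad H(K) = 45 to 7 bytes: K' = 45 00 00 00 00 00 00.

45000000000000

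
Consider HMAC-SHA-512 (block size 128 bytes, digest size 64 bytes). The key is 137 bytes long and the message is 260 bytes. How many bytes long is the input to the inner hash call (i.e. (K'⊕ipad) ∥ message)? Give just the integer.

388

Key is 137 > 128 bytes, so it is hashed to 64 bytes then zero-padded to 128: |K'| = 128.
Inner input = (K'⊕ipad) ∥ m → 128 + 260 = 388 bytes.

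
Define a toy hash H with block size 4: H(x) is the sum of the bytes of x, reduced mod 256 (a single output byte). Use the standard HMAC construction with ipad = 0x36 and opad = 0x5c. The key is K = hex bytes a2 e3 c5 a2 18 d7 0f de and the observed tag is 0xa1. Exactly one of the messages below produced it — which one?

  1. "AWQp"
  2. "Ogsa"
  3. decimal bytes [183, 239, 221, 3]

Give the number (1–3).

1

Key hex bytes a2 e3 c5 a2 18 d7 0f de is 8 bytes > B = 4, so hash it first: H(key) = c8, then zero-pad to 4 bytes: K' = c8 00 00 00.
K' ⊕ ipad = fe 36 36 36; K' ⊕ opad = 94 5c 5c 5c.
m1: inner = H(fe 36 36 36 41 57 51 70) = f9; tag = H(94 5c 5c 5c f9) = a1 ← matches
m2: inner = H(fe 36 36 36 4f 67 73 61) = 2a; tag = H(94 5c 5c 5c 2a) = d2
m3: inner = H(fe 36 36 36 b7 ef dd 03) = 26; tag = H(94 5c 5c 5c 26) = ce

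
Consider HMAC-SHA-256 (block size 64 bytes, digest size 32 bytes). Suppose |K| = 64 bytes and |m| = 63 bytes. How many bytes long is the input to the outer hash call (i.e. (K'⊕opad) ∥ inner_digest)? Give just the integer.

Key is 64 ≤ 64 bytes, zero-padded: |K'| = 64.
Outer input = (K'⊕opad) ∥ H(inner) → 64 + 32 = 96 bytes.

96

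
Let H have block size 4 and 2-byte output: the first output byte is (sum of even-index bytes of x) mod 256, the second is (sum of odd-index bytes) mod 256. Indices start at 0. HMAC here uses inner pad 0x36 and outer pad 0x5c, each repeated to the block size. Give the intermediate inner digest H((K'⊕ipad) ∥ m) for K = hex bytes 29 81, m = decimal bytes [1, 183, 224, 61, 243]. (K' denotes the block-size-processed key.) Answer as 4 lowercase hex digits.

Key hex bytes 29 81 is 2 bytes ≤ B = 4; zero-pad to 4 bytes: K' = 29 81 00 00.
K' ⊕ ipad = 1f b7 36 36.
Inner input = 1f b7 36 36 ∥ 01 b7 e0 3d f3.
Inner hash: even-index sum = 553 mod 256 = 41; odd-index sum = 481 mod 256 = 225 → 29 e1.

29e1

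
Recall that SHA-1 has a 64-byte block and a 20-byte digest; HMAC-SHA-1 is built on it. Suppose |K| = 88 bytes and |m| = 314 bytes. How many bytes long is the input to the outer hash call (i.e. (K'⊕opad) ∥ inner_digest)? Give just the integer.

Key is 88 > 64 bytes, so it is hashed to 20 bytes then zero-padded to 64: |K'| = 64.
Outer input = (K'⊕opad) ∥ H(inner) → 64 + 20 = 84 bytes.

84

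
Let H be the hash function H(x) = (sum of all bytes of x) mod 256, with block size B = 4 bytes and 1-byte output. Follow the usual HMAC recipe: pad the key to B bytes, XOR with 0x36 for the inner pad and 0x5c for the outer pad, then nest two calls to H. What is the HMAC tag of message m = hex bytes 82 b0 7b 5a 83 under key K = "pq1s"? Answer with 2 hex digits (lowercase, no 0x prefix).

58

Key "pq1s" = 70 71 31 73 is exactly B = 4 bytes: K' = 70 71 31 73.
K' ⊕ ipad = 46 47 07 45.  K' ⊕ opad = 2c 2d 6d 2f.
Inner input = (K'⊕ipad) ∥ m = 46 47 07 45 ∥ 82 b0 7b 5a 83.
Inner hash: sum = 70+71+7+69+130+176+123+90+131 = 867; mod 256 = 99 → 63.
Outer input = (K'⊕opad) ∥ inner = 2c 2d 6d 2f ∥ 63.
Outer hash (tag): sum = 44+45+109+47+99 = 344; mod 256 = 88 → 58.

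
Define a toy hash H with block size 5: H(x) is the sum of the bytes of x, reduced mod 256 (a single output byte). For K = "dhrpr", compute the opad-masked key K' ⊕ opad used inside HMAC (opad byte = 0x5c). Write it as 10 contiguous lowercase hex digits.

Key "dhrpr" = 64 68 72 70 72 is exactly B = 5 bytes: K' = 64 68 72 70 72.
XOR each byte with 0x5c: 64⊕5c=38, 68⊕5c=34, 72⊕5c=2e, 70⊕5c=2c, 72⊕5c=2e.

38342e2c2e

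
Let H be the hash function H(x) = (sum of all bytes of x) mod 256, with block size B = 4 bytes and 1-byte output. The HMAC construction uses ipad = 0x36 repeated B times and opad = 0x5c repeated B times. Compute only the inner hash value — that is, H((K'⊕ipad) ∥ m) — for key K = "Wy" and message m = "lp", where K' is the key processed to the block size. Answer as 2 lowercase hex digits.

f8

Key "Wy" = 57 79 is 2 bytes ≤ B = 4; zero-pad to 4 bytes: K' = 57 79 00 00.
K' ⊕ ipad = 61 4f 36 36.
Inner input = 61 4f 36 36 ∥ 6c 70.
Inner hash: sum = 97+79+54+54+108+112 = 504; mod 256 = 248 → f8.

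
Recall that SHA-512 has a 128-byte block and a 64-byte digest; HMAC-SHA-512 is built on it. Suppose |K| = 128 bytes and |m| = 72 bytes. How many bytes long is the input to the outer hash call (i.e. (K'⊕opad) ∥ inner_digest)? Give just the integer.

192

Key is 128 ≤ 128 bytes, zero-padded: |K'| = 128.
Outer input = (K'⊕opad) ∥ H(inner) → 128 + 64 = 192 bytes.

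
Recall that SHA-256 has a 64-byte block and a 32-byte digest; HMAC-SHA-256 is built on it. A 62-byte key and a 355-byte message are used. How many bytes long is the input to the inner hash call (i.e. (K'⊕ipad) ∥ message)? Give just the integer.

Key is 62 ≤ 64 bytes, zero-padded: |K'| = 64.
Inner input = (K'⊕ipad) ∥ m → 64 + 355 = 419 bytes.

419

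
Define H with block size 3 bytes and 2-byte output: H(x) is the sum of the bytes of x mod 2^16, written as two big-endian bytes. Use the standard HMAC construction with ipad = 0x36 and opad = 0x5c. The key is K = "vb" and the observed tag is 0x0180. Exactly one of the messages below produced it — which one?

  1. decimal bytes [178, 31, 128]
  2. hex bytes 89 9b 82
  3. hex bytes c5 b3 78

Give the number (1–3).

Key "vb" = 76 62 is 2 bytes ≤ B = 3; zero-pad to 3 bytes: K' = 76 62 00.
K' ⊕ ipad = 40 54 36; K' ⊕ opad = 2a 3e 5c.
m1: inner = H(40 54 36 b2 1f 80) = 02 1b; tag = H(2a 3e 5c 02 1b) = 00e1
m2: inner = H(40 54 36 89 9b 82) = 02 70; tag = H(2a 3e 5c 02 70) = 0136
m3: inner = H(40 54 36 c5 b3 78) = 02 ba; tag = H(2a 3e 5c 02 ba) = 0180 ← matches

3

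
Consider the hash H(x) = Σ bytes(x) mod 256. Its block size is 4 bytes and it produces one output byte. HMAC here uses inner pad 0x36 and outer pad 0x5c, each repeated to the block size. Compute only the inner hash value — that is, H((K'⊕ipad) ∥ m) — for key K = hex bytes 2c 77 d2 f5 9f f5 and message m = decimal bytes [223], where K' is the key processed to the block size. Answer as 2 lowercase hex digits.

Key hex bytes 2c 77 d2 f5 9f f5 is 6 bytes > B = 4, so hash it first: H(key) = fe, then zero-pad to 4 bytes: K' = fe 00 00 00.
K' ⊕ ipad = c8 36 36 36.
Inner input = c8 36 36 36 ∥ df.
Inner hash: sum = 200+54+54+54+223 = 585; mod 256 = 73 → 49.

49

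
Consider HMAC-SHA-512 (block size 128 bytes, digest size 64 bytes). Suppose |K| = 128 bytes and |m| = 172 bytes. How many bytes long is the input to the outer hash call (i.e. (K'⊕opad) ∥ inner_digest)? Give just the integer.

192

Key is 128 ≤ 128 bytes, zero-padded: |K'| = 128.
Outer input = (K'⊕opad) ∥ H(inner) → 128 + 64 = 192 bytes.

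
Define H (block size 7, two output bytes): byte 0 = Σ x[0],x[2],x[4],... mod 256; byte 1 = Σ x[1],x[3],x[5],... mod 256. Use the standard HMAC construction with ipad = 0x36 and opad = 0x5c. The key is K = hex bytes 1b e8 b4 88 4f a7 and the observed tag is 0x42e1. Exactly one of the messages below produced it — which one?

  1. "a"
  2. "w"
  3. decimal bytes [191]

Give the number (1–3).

Key hex bytes 1b e8 b4 88 4f a7 is 6 bytes ≤ B = 7; zero-pad to 7 bytes: K' = 1b e8 b4 88 4f a7 00.
K' ⊕ ipad = 2d de 82 be 79 91 36; K' ⊕ opad = 47 b4 e8 d4 13 fb 5c.
m1: inner = H(2d de 82 be 79 91 36 61) = 5e 8e; tag = H(47 b4 e8 d4 13 fb 5c 5e 8e) = 2ce1
m2: inner = H(2d de 82 be 79 91 36 77) = 5e a4; tag = H(47 b4 e8 d4 13 fb 5c 5e a4) = 42e1 ← matches
m3: inner = H(2d de 82 be 79 91 36 bf) = 5e ec; tag = H(47 b4 e8 d4 13 fb 5c 5e ec) = 8ae1

2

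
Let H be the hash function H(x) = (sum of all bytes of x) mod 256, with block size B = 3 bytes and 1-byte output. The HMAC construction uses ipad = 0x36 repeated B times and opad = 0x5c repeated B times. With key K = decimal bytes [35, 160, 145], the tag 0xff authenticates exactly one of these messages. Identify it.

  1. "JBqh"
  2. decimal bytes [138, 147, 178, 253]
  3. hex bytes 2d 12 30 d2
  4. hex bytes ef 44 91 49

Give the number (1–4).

1

Key decimal bytes [35, 160, 145] = 23 a0 91 is exactly B = 3 bytes: K' = 23 a0 91.
K' ⊕ ipad = 15 96 a7; K' ⊕ opad = 7f fc cd.
m1: inner = H(15 96 a7 4a 42 71 68) = b7; tag = H(7f fc cd b7) = ff ← matches
m2: inner = H(15 96 a7 8a 93 b2 fd) = 1e; tag = H(7f fc cd 1e) = 66
m3: inner = H(15 96 a7 2d 12 30 d2) = 93; tag = H(7f fc cd 93) = db
m4: inner = H(15 96 a7 ef 44 91 49) = 5f; tag = H(7f fc cd 5f) = a7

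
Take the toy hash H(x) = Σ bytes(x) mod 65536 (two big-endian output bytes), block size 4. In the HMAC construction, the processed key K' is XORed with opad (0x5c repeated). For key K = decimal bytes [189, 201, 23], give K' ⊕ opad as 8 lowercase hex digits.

Key decimal bytes [189, 201, 23] = bd c9 17 is 3 bytes ≤ B = 4; zero-pad to 4 bytes: K' = bd c9 17 00.
XOR each byte with 0x5c: bd⊕5c=e1, c9⊕5c=95, 17⊕5c=4b, 00⊕5c=5c.

e1954b5c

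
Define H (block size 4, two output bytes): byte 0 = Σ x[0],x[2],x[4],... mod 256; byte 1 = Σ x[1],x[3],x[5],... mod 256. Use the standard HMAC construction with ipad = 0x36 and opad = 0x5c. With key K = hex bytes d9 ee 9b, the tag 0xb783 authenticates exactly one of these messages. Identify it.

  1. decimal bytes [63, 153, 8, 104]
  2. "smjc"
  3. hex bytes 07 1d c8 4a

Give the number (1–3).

Key hex bytes d9 ee 9b is 3 bytes ≤ B = 4; zero-pad to 4 bytes: K' = d9 ee 9b 00.
K' ⊕ ipad = ef d8 ad 36; K' ⊕ opad = 85 b2 c7 5c.
m1: inner = H(ef d8 ad 36 3f 99 08 68) = e3 0f; tag = H(85 b2 c7 5c e3 0f) = 2f1d
m2: inner = H(ef d8 ad 36 73 6d 6a 63) = 79 de; tag = H(85 b2 c7 5c 79 de) = c5ec
m3: inner = H(ef d8 ad 36 07 1d c8 4a) = 6b 75; tag = H(85 b2 c7 5c 6b 75) = b783 ← matches

3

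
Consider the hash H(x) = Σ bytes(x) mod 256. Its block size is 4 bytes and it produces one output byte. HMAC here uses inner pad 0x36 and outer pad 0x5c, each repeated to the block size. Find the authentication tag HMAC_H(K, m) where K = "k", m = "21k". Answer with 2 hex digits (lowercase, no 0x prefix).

Key "k" = 6b is 1 byte ≤ B = 4; zero-pad to 4 bytes: K' = 6b 00 00 00.
K' ⊕ ipad = 5d 36 36 36.  K' ⊕ opad = 37 5c 5c 5c.
Inner input = (K'⊕ipad) ∥ m = 5d 36 36 36 ∥ 32 31 6b.
Inner hash: sum = 93+54+54+54+50+49+107 = 461; mod 256 = 205 → cd.
Outer input = (K'⊕opad) ∥ inner = 37 5c 5c 5c ∥ cd.
Outer hash (tag): sum = 55+92+92+92+205 = 536; mod 256 = 24 → 18.

18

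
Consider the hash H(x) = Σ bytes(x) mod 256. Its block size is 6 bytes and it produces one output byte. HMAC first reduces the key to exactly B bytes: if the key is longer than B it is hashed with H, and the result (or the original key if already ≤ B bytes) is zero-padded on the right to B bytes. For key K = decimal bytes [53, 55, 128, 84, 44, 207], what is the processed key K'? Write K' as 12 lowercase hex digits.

Key decimal bytes [53, 55, 128, 84, 44, 207] = 35 37 80 54 2c cf is exactly B = 6 bytes: K' = 35 37 80 54 2c cf.

353780542ccf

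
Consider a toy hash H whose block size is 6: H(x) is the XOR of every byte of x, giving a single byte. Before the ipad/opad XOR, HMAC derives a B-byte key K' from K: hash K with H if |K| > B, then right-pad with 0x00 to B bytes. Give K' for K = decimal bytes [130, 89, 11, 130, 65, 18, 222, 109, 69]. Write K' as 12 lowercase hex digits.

|K| = 9 > B = 6, so first hash the key.
H(K): XOR 82⊕59⊕0b⊕82⊕41⊕12⊕de⊕6d⊕45 = f7.
Zero-pad H(K) = f7 to 6 bytes: K' = f7 00 00 00 00 00.

f70000000000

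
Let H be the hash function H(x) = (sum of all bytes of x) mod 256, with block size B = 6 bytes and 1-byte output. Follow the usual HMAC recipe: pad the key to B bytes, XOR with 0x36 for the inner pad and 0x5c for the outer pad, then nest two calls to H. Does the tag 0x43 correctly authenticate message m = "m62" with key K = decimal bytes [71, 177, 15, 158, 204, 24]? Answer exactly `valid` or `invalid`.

Key decimal bytes [71, 177, 15, 158, 204, 24] = 47 b1 0f 9e cc 18 is exactly B = 6 bytes: K' = 47 b1 0f 9e cc 18.
K' ⊕ ipad = 71 87 39 a8 fa 2e; K' ⊕ opad = 1b ed 53 c2 90 44.
Inner hash: sum = 113+135+57+168+250+46+109+54+50 = 982; mod 256 = 214 → d6.
Outer hash (recomputed tag): sum = 27+237+83+194+144+68+214 = 967; mod 256 = 199 → c7.
Recomputed tag = c7; claimed = 43 → mismatch.

invalid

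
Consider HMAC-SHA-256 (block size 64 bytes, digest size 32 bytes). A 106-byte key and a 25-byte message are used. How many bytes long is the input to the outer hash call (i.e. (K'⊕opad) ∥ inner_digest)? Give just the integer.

Key is 106 > 64 bytes, so it is hashed to 32 bytes then zero-padded to 64: |K'| = 64.
Outer input = (K'⊕opad) ∥ H(inner) → 64 + 32 = 96 bytes.

96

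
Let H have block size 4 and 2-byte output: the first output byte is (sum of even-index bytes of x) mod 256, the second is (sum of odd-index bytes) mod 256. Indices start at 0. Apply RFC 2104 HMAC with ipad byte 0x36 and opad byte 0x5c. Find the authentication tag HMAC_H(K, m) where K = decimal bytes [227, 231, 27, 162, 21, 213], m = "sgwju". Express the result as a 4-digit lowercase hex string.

65cd

Key decimal bytes [227, 231, 27, 162, 21, 213] = e3 e7 1b a2 15 d5 is 6 bytes > B = 4, so hash it first: H(key) = 13 5e, then zero-pad to 4 bytes: K' = 13 5e 00 00.
K' ⊕ ipad = 25 68 36 36.  K' ⊕ opad = 4f 02 5c 5c.
Inner input = (K'⊕ipad) ∥ m = 25 68 36 36 ∥ 73 67 77 6a 75.
Inner hash: even-index sum = 442 mod 256 = 186; odd-index sum = 367 mod 256 = 111 → ba 6f.
Outer input = (K'⊕opad) ∥ inner = 4f 02 5c 5c ∥ ba 6f.
Outer hash (tag): even-index sum = 357 mod 256 = 101; odd-index sum = 205 mod 256 = 205 → 65 cd.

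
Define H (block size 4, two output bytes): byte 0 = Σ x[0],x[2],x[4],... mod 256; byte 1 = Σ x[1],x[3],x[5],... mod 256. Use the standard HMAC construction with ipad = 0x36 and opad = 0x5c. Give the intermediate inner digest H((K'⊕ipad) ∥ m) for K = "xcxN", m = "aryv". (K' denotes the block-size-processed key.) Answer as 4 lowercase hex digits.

Key "xcxN" = 78 63 78 4e is exactly B = 4 bytes: K' = 78 63 78 4e.
K' ⊕ ipad = 4e 55 4e 78.
Inner input = 4e 55 4e 78 ∥ 61 72 79 76.
Inner hash: even-index sum = 374 mod 256 = 118; odd-index sum = 437 mod 256 = 181 → 76 b5.

76b5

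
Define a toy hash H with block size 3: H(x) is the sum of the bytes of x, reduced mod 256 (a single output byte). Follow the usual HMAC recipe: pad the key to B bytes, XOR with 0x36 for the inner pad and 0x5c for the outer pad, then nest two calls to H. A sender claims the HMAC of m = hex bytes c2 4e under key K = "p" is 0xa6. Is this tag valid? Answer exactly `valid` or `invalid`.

Key "p" = 70 is 1 byte ≤ B = 3; zero-pad to 3 bytes: K' = 70 00 00.
K' ⊕ ipad = 46 36 36; K' ⊕ opad = 2c 5c 5c.
Inner hash: sum = 70+54+54+194+78 = 450; mod 256 = 194 → c2.
Outer hash (recomputed tag): sum = 44+92+92+194 = 422; mod 256 = 166 → a6.
Recomputed tag = a6; claimed = a6 → match.

valid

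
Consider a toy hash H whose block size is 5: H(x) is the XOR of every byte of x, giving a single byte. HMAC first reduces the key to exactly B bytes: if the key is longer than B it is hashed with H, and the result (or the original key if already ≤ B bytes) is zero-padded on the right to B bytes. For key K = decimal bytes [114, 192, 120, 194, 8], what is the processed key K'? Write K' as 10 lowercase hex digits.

Key decimal bytes [114, 192, 120, 194, 8] = 72 c0 78 c2 08 is exactly B = 5 bytes: K' = 72 c0 78 c2 08.

72c078c208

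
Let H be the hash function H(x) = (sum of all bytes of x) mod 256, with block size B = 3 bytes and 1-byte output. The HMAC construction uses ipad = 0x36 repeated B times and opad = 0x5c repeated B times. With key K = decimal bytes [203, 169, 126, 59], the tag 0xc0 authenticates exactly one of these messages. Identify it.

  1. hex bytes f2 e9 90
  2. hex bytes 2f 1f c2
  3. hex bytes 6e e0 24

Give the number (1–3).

Key decimal bytes [203, 169, 126, 59] = cb a9 7e 3b is 4 bytes > B = 3, so hash it first: H(key) = 2d, then zero-pad to 3 bytes: K' = 2d 00 00.
K' ⊕ ipad = 1b 36 36; K' ⊕ opad = 71 5c 5c.
m1: inner = H(1b 36 36 f2 e9 90) = f2; tag = H(71 5c 5c f2) = 1b
m2: inner = H(1b 36 36 2f 1f c2) = 97; tag = H(71 5c 5c 97) = c0 ← matches
m3: inner = H(1b 36 36 6e e0 24) = f9; tag = H(71 5c 5c f9) = 22

2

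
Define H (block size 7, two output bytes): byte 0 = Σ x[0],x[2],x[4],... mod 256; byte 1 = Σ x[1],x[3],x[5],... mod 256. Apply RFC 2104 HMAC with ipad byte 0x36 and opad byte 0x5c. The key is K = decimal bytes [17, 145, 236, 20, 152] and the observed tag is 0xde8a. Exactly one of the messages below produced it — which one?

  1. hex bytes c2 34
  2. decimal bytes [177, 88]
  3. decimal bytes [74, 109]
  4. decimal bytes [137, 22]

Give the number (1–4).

Key decimal bytes [17, 145, 236, 20, 152] = 11 91 ec 14 98 is 5 bytes ≤ B = 7; zero-pad to 7 bytes: K' = 11 91 ec 14 98 00 00.
K' ⊕ ipad = 27 a7 da 22 ae 36 36; K' ⊕ opad = 4d cd b0 48 c4 5c 5c.
m1: inner = H(27 a7 da 22 ae 36 36 c2 34) = 19 c1; tag = H(4d cd b0 48 c4 5c 5c 19 c1) = de8a ← matches
m2: inner = H(27 a7 da 22 ae 36 36 b1 58) = 3d b0; tag = H(4d cd b0 48 c4 5c 5c 3d b0) = cdae
m3: inner = H(27 a7 da 22 ae 36 36 4a 6d) = 52 49; tag = H(4d cd b0 48 c4 5c 5c 52 49) = 66c3
m4: inner = H(27 a7 da 22 ae 36 36 89 16) = fb 88; tag = H(4d cd b0 48 c4 5c 5c fb 88) = a56c

1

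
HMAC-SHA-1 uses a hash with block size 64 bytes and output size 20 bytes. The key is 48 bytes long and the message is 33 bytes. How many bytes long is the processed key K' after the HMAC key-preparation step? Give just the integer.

64

Key is 48 ≤ 64 bytes, zero-padded: |K'| = 64.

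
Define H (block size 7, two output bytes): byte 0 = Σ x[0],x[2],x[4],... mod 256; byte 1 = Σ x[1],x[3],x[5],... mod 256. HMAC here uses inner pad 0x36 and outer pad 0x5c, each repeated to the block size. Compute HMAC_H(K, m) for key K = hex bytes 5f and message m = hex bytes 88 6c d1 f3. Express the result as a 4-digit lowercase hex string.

Key hex bytes 5f is 1 byte ≤ B = 7; zero-pad to 7 bytes: K' = 5f 00 00 00 00 00 00.
K' ⊕ ipad = 69 36 36 36 36 36 36.  K' ⊕ opad = 03 5c 5c 5c 5c 5c 5c.
Inner input = (K'⊕ipad) ∥ m = 69 36 36 36 36 36 36 ∥ 88 6c d1 f3.
Inner hash: even-index sum = 618 mod 256 = 106; odd-index sum = 507 mod 256 = 251 → 6a fb.
Outer input = (K'⊕opad) ∥ inner = 03 5c 5c 5c 5c 5c 5c ∥ 6a fb.
Outer hash (tag): even-index sum = 530 mod 256 = 18; odd-index sum = 382 mod 256 = 126 → 12 7e.

127e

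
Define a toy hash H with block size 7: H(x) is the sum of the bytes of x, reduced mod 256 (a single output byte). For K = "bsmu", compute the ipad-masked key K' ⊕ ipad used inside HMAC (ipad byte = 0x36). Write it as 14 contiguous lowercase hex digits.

54455b43363636

Key "bsmu" = 62 73 6d 75 is 4 bytes ≤ B = 7; zero-pad to 7 bytes: K' = 62 73 6d 75 00 00 00.
XOR each byte with 0x36: 62⊕36=54, 73⊕36=45, 6d⊕36=5b, 75⊕36=43, 00⊕36=36, 00⊕36=36, 00⊕36=36.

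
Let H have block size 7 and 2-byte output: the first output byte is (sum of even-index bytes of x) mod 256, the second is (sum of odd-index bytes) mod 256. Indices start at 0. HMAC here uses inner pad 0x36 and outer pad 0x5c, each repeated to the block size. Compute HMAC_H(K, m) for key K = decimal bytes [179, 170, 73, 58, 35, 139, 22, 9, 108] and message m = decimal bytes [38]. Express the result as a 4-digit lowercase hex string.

f115

Key decimal bytes [179, 170, 73, 58, 35, 139, 22, 9, 108] = b3 aa 49 3a 23 8b 16 09 6c is 9 bytes > B = 7, so hash it first: H(key) = a1 78, then zero-pad to 7 bytes: K' = a1 78 00 00 00 00 00.
K' ⊕ ipad = 97 4e 36 36 36 36 36.  K' ⊕ opad = fd 24 5c 5c 5c 5c 5c.
Inner input = (K'⊕ipad) ∥ m = 97 4e 36 36 36 36 36 ∥ 26.
Inner hash: even-index sum = 313 mod 256 = 57; odd-index sum = 224 mod 256 = 224 → 39 e0.
Outer input = (K'⊕opad) ∥ inner = fd 24 5c 5c 5c 5c 5c ∥ 39 e0.
Outer hash (tag): even-index sum = 753 mod 256 = 241; odd-index sum = 277 mod 256 = 21 → f1 15.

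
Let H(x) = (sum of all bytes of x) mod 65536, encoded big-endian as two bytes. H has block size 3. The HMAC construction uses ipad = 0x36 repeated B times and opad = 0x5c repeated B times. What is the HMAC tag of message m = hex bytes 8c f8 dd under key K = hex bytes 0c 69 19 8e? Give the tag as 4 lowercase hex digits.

Key hex bytes 0c 69 19 8e is 4 bytes > B = 3, so hash it first: H(key) = 01 1c, then zero-pad to 3 bytes: K' = 01 1c 00.
K' ⊕ ipad = 37 2a 36.  K' ⊕ opad = 5d 40 5c.
Inner input = (K'⊕ipad) ∥ m = 37 2a 36 ∥ 8c f8 dd.
Inner hash: sum = 55+42+54+140+248+221 = 760 → 02 f8.
Outer input = (K'⊕opad) ∥ inner = 5d 40 5c ∥ 02 f8.
Outer hash (tag): sum = 93+64+92+2+248 = 499 → 01 f3.

01f3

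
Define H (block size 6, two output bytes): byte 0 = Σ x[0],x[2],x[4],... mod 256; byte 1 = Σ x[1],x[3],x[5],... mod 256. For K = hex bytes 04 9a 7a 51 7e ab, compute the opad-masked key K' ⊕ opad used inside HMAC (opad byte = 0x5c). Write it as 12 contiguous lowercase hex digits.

Key hex bytes 04 9a 7a 51 7e ab is exactly B = 6 bytes: K' = 04 9a 7a 51 7e ab.
XOR each byte with 0x5c: 04⊕5c=58, 9a⊕5c=c6, 7a⊕5c=26, 51⊕5c=0d, 7e⊕5c=22, ab⊕5c=f7.

58c6260d22f7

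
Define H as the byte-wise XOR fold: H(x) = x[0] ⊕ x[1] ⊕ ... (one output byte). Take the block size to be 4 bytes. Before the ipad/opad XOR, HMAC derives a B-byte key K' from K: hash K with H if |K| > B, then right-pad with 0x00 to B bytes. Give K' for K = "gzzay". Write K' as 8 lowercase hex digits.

|K| = 5 > B = 4, so first hash the key.
H(K): XOR 67⊕7a⊕7a⊕61⊕79 = 7f.
Zero-pad H(K) = 7f to 4 bytes: K' = 7f 00 00 00.

7f000000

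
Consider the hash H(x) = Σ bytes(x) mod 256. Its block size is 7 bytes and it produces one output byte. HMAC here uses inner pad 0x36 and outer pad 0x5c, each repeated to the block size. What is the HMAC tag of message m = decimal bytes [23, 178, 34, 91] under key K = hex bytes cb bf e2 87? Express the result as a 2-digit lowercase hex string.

1a

Key hex bytes cb bf e2 87 is 4 bytes ≤ B = 7; zero-pad to 7 bytes: K' = cb bf e2 87 00 00 00.
K' ⊕ ipad = fd 89 d4 b1 36 36 36.  K' ⊕ opad = 97 e3 be db 5c 5c 5c.
Inner input = (K'⊕ipad) ∥ m = fd 89 d4 b1 36 36 36 ∥ 17 b2 22 5b.
Inner hash: sum = 253+137+212+177+54+54+54+23+178+34+91 = 1267; mod 256 = 243 → f3.
Outer input = (K'⊕opad) ∥ inner = 97 e3 be db 5c 5c 5c ∥ f3.
Outer hash (tag): sum = 151+227+190+219+92+92+92+243 = 1306; mod 256 = 26 → 1a.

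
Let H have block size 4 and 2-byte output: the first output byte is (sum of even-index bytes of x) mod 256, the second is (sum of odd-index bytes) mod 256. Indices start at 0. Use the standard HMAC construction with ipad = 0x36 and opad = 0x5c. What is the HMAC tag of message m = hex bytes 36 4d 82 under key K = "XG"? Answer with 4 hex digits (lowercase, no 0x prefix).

bc6b

Key "XG" = 58 47 is 2 bytes ≤ B = 4; zero-pad to 4 bytes: K' = 58 47 00 00.
K' ⊕ ipad = 6e 71 36 36.  K' ⊕ opad = 04 1b 5c 5c.
Inner input = (K'⊕ipad) ∥ m = 6e 71 36 36 ∥ 36 4d 82.
Inner hash: even-index sum = 348 mod 256 = 92; odd-index sum = 244 mod 256 = 244 → 5c f4.
Outer input = (K'⊕opad) ∥ inner = 04 1b 5c 5c ∥ 5c f4.
Outer hash (tag): even-index sum = 188 mod 256 = 188; odd-index sum = 363 mod 256 = 107 → bc 6b.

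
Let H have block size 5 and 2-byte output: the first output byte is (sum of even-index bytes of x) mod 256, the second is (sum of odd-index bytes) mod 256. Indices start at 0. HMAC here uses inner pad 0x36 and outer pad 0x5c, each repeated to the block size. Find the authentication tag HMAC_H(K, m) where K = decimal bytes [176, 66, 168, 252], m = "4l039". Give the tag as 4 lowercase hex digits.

Key decimal bytes [176, 66, 168, 252] = b0 42 a8 fc is 4 bytes ≤ B = 5; zero-pad to 5 bytes: K' = b0 42 a8 fc 00.
K' ⊕ ipad = 86 74 9e ca 36.  K' ⊕ opad = ec 1e f4 a0 5c.
Inner input = (K'⊕ipad) ∥ m = 86 74 9e ca 36 ∥ 34 6c 30 33 39.
Inner hash: even-index sum = 505 mod 256 = 249; odd-index sum = 475 mod 256 = 219 → f9 db.
Outer input = (K'⊕opad) ∥ inner = ec 1e f4 a0 5c ∥ f9 db.
Outer hash (tag): even-index sum = 791 mod 256 = 23; odd-index sum = 439 mod 256 = 183 → 17 b7.

17b7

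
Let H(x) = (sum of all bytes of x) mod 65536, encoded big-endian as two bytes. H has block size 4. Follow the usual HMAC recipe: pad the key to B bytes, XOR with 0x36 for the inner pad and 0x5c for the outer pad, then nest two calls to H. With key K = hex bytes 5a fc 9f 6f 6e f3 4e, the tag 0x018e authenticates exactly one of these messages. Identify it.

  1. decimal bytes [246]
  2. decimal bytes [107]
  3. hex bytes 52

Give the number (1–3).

2

Key hex bytes 5a fc 9f 6f 6e f3 4e is 7 bytes > B = 4, so hash it first: H(key) = 04 13, then zero-pad to 4 bytes: K' = 04 13 00 00.
K' ⊕ ipad = 32 25 36 36; K' ⊕ opad = 58 4f 5c 5c.
m1: inner = H(32 25 36 36 f6) = 01 b9; tag = H(58 4f 5c 5c 01 b9) = 0219
m2: inner = H(32 25 36 36 6b) = 01 2e; tag = H(58 4f 5c 5c 01 2e) = 018e ← matches
m3: inner = H(32 25 36 36 52) = 01 15; tag = H(58 4f 5c 5c 01 15) = 0175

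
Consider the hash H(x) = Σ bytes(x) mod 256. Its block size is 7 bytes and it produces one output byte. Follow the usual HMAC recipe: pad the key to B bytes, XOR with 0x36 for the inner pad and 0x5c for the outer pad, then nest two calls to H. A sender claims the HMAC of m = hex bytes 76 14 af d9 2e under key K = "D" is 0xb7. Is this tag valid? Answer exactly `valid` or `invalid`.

Key "D" = 44 is 1 byte ≤ B = 7; zero-pad to 7 bytes: K' = 44 00 00 00 00 00 00.
K' ⊕ ipad = 72 36 36 36 36 36 36; K' ⊕ opad = 18 5c 5c 5c 5c 5c 5c.
Inner hash: sum = 114+54+54+54+54+54+54+118+20+175+217+46 = 1014; mod 256 = 246 → f6.
Outer hash (recomputed tag): sum = 24+92+92+92+92+92+92+246 = 822; mod 256 = 54 → 36.
Recomputed tag = 36; claimed = b7 → mismatch.

invalid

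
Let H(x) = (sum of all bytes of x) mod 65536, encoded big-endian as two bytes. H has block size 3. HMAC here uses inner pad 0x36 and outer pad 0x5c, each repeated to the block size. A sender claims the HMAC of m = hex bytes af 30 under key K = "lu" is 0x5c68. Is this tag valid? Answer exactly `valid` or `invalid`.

invalid

Key "lu" = 6c 75 is 2 bytes ≤ B = 3; zero-pad to 3 bytes: K' = 6c 75 00.
K' ⊕ ipad = 5a 43 36; K' ⊕ opad = 30 29 5c.
Inner hash: sum = 90+67+54+175+48 = 434 → 01 b2.
Outer hash (recomputed tag): sum = 48+41+92+1+178 = 360 → 01 68.
Recomputed tag = 0168; claimed = 5c68 → mismatch.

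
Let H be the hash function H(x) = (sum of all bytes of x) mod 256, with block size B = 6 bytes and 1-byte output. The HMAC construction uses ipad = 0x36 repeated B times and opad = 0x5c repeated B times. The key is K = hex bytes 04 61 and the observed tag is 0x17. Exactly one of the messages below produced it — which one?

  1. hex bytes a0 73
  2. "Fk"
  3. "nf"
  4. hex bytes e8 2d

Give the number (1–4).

2

Key hex bytes 04 61 is 2 bytes ≤ B = 6; zero-pad to 6 bytes: K' = 04 61 00 00 00 00.
K' ⊕ ipad = 32 57 36 36 36 36; K' ⊕ opad = 58 3d 5c 5c 5c 5c.
m1: inner = H(32 57 36 36 36 36 a0 73) = 74; tag = H(58 3d 5c 5c 5c 5c 74) = 79
m2: inner = H(32 57 36 36 36 36 46 6b) = 12; tag = H(58 3d 5c 5c 5c 5c 12) = 17 ← matches
m3: inner = H(32 57 36 36 36 36 6e 66) = 35; tag = H(58 3d 5c 5c 5c 5c 35) = 3a
m4: inner = H(32 57 36 36 36 36 e8 2d) = 76; tag = H(58 3d 5c 5c 5c 5c 76) = 7b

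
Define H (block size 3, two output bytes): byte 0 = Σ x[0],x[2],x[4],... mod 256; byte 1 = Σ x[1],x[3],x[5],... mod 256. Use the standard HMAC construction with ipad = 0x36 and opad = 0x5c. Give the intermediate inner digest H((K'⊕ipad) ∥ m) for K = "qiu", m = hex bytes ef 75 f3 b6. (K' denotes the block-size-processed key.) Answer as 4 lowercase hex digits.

Key "qiu" = 71 69 75 is exactly B = 3 bytes: K' = 71 69 75.
K' ⊕ ipad = 47 5f 43.
Inner input = 47 5f 43 ∥ ef 75 f3 b6.
Inner hash: even-index sum = 437 mod 256 = 181; odd-index sum = 577 mod 256 = 65 → b5 41.

b541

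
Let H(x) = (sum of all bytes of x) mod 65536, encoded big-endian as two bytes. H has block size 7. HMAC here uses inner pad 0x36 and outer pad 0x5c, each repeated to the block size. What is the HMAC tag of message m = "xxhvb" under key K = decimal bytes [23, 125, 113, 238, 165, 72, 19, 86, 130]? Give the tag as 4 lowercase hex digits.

Key decimal bytes [23, 125, 113, 238, 165, 72, 19, 86, 130] = 17 7d 71 ee a5 48 13 56 82 is 9 bytes > B = 7, so hash it first: H(key) = 03 cb, then zero-pad to 7 bytes: K' = 03 cb 00 00 00 00 00.
K' ⊕ ipad = 35 fd 36 36 36 36 36.  K' ⊕ opad = 5f 97 5c 5c 5c 5c 5c.
Inner input = (K'⊕ipad) ∥ m = 35 fd 36 36 36 36 36 ∥ 78 78 68 76 62.
Inner hash: sum = 53+253+54+54+54+54+54+120+120+104+118+98 = 1136 → 04 70.
Outer input = (K'⊕opad) ∥ inner = 5f 97 5c 5c 5c 5c 5c ∥ 04 70.
Outer hash (tag): sum = 95+151+92+92+92+92+92+4+112 = 822 → 03 36.

0336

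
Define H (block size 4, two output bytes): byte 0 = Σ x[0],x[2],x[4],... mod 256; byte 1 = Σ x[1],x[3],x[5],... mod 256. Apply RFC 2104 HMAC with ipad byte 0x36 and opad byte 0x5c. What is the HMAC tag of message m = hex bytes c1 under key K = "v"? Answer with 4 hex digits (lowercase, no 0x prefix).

bd24

Key "v" = 76 is 1 byte ≤ B = 4; zero-pad to 4 bytes: K' = 76 00 00 00.
K' ⊕ ipad = 40 36 36 36.  K' ⊕ opad = 2a 5c 5c 5c.
Inner input = (K'⊕ipad) ∥ m = 40 36 36 36 ∥ c1.
Inner hash: even-index sum = 311 mod 256 = 55; odd-index sum = 108 mod 256 = 108 → 37 6c.
Outer input = (K'⊕opad) ∥ inner = 2a 5c 5c 5c ∥ 37 6c.
Outer hash (tag): even-index sum = 189 mod 256 = 189; odd-index sum = 292 mod 256 = 36 → bd 24.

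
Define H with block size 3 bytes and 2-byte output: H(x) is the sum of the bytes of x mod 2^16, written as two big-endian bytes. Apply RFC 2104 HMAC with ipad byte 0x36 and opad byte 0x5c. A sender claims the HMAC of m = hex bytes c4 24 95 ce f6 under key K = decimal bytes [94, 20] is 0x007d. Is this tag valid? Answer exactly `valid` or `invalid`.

Key decimal bytes [94, 20] = 5e 14 is 2 bytes ≤ B = 3; zero-pad to 3 bytes: K' = 5e 14 00.
K' ⊕ ipad = 68 22 36; K' ⊕ opad = 02 48 5c.
Inner hash: sum = 104+34+54+196+36+149+206+246 = 1025 → 04 01.
Outer hash (recomputed tag): sum = 2+72+92+4+1 = 171 → 00 ab.
Recomputed tag = 00ab; claimed = 007d → mismatch.

invalid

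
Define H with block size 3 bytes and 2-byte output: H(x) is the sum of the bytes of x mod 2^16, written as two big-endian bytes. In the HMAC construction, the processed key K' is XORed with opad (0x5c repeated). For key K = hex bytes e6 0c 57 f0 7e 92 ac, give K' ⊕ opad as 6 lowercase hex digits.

Key hex bytes e6 0c 57 f0 7e 92 ac is 7 bytes > B = 3, so hash it first: H(key) = 03 f5, then zero-pad to 3 bytes: K' = 03 f5 00.
XOR each byte with 0x5c: 03⊕5c=5f, f5⊕5c=a9, 00⊕5c=5c.

5fa95c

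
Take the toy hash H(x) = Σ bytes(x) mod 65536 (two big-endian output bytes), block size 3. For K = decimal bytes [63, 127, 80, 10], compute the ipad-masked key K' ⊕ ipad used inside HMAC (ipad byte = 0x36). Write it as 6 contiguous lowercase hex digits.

372e36

Key decimal bytes [63, 127, 80, 10] = 3f 7f 50 0a is 4 bytes > B = 3, so hash it first: H(key) = 01 18, then zero-pad to 3 bytes: K' = 01 18 00.
XOR each byte with 0x36: 01⊕36=37, 18⊕36=2e, 00⊕36=36.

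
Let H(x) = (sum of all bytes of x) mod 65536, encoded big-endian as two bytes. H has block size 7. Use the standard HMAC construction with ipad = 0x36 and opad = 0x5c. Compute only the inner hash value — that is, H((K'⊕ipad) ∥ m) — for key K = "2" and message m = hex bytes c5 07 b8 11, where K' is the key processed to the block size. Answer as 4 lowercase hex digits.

Key "2" = 32 is 1 byte ≤ B = 7; zero-pad to 7 bytes: K' = 32 00 00 00 00 00 00.
K' ⊕ ipad = 04 36 36 36 36 36 36.
Inner input = 04 36 36 36 36 36 36 ∥ c5 07 b8 11.
Inner hash: sum = 4+54+54+54+54+54+54+197+7+184+17 = 733 → 02 dd.

02dd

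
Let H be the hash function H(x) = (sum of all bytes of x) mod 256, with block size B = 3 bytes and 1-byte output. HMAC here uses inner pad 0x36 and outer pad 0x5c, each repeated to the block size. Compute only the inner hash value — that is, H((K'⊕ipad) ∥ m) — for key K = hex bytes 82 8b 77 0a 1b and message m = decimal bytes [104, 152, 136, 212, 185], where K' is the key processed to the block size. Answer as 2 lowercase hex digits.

Key hex bytes 82 8b 77 0a 1b is 5 bytes > B = 3, so hash it first: H(key) = a9, then zero-pad to 3 bytes: K' = a9 00 00.
K' ⊕ ipad = 9f 36 36.
Inner input = 9f 36 36 ∥ 68 98 88 d4 b9.
Inner hash: sum = 159+54+54+104+152+136+212+185 = 1056; mod 256 = 32 → 20.

20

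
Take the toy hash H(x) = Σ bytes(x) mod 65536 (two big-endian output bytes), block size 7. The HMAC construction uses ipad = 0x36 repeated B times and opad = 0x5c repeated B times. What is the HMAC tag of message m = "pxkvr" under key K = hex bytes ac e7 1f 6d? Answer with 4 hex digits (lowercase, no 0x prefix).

Key hex bytes ac e7 1f 6d is 4 bytes ≤ B = 7; zero-pad to 7 bytes: K' = ac e7 1f 6d 00 00 00.
K' ⊕ ipad = 9a d1 29 5b 36 36 36.  K' ⊕ opad = f0 bb 43 31 5c 5c 5c.
Inner input = (K'⊕ipad) ∥ m = 9a d1 29 5b 36 36 36 ∥ 70 78 6b 76 72.
Inner hash: sum = 154+209+41+91+54+54+54+112+120+107+118+114 = 1228 → 04 cc.
Outer input = (K'⊕opad) ∥ inner = f0 bb 43 31 5c 5c 5c ∥ 04 cc.
Outer hash (tag): sum = 240+187+67+49+92+92+92+4+204 = 1027 → 04 03.

0403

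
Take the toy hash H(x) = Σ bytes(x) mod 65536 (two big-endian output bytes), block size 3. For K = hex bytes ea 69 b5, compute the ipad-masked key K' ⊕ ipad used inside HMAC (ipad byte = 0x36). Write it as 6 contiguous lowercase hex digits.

Key hex bytes ea 69 b5 is exactly B = 3 bytes: K' = ea 69 b5.
XOR each byte with 0x36: ea⊕36=dc, 69⊕36=5f, b5⊕36=83.

dc5f83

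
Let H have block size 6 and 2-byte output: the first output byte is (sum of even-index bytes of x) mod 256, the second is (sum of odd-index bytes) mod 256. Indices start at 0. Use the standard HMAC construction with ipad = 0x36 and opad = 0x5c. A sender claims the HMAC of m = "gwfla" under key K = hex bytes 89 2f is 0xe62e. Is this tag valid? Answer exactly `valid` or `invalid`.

Key hex bytes 89 2f is 2 bytes ≤ B = 6; zero-pad to 6 bytes: K' = 89 2f 00 00 00 00.
K' ⊕ ipad = bf 19 36 36 36 36; K' ⊕ opad = d5 73 5c 5c 5c 5c.
Inner hash: even-index sum = 601 mod 256 = 89; odd-index sum = 360 mod 256 = 104 → 59 68.
Outer hash (recomputed tag): even-index sum = 486 mod 256 = 230; odd-index sum = 403 mod 256 = 147 → e6 93.
Recomputed tag = e693; claimed = e62e → mismatch.

invalid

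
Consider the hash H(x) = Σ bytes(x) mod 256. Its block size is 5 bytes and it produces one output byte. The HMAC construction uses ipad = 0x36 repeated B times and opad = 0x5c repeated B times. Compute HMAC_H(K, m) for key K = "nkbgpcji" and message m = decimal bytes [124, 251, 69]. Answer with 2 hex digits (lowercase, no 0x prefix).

96

Key "nkbgpcji" = 6e 6b 62 67 70 63 6a 69 is 8 bytes > B = 5, so hash it first: H(key) = 48, then zero-pad to 5 bytes: K' = 48 00 00 00 00.
K' ⊕ ipad = 7e 36 36 36 36.  K' ⊕ opad = 14 5c 5c 5c 5c.
Inner input = (K'⊕ipad) ∥ m = 7e 36 36 36 36 ∥ 7c fb 45.
Inner hash: sum = 126+54+54+54+54+124+251+69 = 786; mod 256 = 18 → 12.
Outer input = (K'⊕opad) ∥ inner = 14 5c 5c 5c 5c ∥ 12.
Outer hash (tag): sum = 20+92+92+92+92+18 = 406; mod 256 = 150 → 96.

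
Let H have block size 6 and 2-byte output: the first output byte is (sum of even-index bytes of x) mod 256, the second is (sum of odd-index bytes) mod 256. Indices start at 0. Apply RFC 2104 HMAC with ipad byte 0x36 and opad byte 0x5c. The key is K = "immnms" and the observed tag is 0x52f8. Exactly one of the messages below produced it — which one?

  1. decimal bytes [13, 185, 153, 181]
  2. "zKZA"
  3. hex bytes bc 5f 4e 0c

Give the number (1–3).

Key "immnms" = 69 6d 6d 6e 6d 73 is exactly B = 6 bytes: K' = 69 6d 6d 6e 6d 73.
K' ⊕ ipad = 5f 5b 5b 58 5b 45; K' ⊕ opad = 35 31 31 32 31 2f.
m1: inner = H(5f 5b 5b 58 5b 45 0d b9 99 b5) = bb 66; tag = H(35 31 31 32 31 2f bb 66) = 52f8 ← matches
m2: inner = H(5f 5b 5b 58 5b 45 7a 4b 5a 41) = e9 84; tag = H(35 31 31 32 31 2f e9 84) = 8016
m3: inner = H(5f 5b 5b 58 5b 45 bc 5f 4e 0c) = 1f 63; tag = H(35 31 31 32 31 2f 1f 63) = b6f5

1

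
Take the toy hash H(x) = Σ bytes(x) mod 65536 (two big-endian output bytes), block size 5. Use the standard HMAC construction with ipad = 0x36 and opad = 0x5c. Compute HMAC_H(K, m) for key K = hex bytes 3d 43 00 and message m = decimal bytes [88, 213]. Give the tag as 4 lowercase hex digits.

Key hex bytes 3d 43 00 is 3 bytes ≤ B = 5; zero-pad to 5 bytes: K' = 3d 43 00 00 00.
K' ⊕ ipad = 0b 75 36 36 36.  K' ⊕ opad = 61 1f 5c 5c 5c.
Inner input = (K'⊕ipad) ∥ m = 0b 75 36 36 36 ∥ 58 d5.
Inner hash: sum = 11+117+54+54+54+88+213 = 591 → 02 4f.
Outer input = (K'⊕opad) ∥ inner = 61 1f 5c 5c 5c ∥ 02 4f.
Outer hash (tag): sum = 97+31+92+92+92+2+79 = 485 → 01 e5.

01e5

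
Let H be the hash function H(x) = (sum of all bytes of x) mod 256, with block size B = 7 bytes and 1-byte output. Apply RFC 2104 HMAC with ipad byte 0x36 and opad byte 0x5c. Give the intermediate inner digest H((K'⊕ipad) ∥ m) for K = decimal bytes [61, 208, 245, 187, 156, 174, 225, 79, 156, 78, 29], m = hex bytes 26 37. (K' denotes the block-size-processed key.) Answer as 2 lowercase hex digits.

a9

Key decimal bytes [61, 208, 245, 187, 156, 174, 225, 79, 156, 78, 29] = 3d d0 f5 bb 9c ae e1 4f 9c 4e 1d is 11 bytes > B = 7, so hash it first: H(key) = 3e, then zero-pad to 7 bytes: K' = 3e 00 00 00 00 00 00.
K' ⊕ ipad = 08 36 36 36 36 36 36.
Inner input = 08 36 36 36 36 36 36 ∥ 26 37.
Inner hash: sum = 8+54+54+54+54+54+54+38+55 = 425; mod 256 = 169 → a9.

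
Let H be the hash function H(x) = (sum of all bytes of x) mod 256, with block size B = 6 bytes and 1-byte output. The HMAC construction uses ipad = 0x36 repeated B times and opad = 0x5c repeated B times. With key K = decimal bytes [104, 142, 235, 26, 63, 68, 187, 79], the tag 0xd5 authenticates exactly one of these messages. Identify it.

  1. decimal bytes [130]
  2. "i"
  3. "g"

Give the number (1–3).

Key decimal bytes [104, 142, 235, 26, 63, 68, 187, 79] = 68 8e eb 1a 3f 44 bb 4f is 8 bytes > B = 6, so hash it first: H(key) = 88, then zero-pad to 6 bytes: K' = 88 00 00 00 00 00.
K' ⊕ ipad = be 36 36 36 36 36; K' ⊕ opad = d4 5c 5c 5c 5c 5c.
m1: inner = H(be 36 36 36 36 36 82) = 4e; tag = H(d4 5c 5c 5c 5c 5c 4e) = ee
m2: inner = H(be 36 36 36 36 36 69) = 35; tag = H(d4 5c 5c 5c 5c 5c 35) = d5 ← matches
m3: inner = H(be 36 36 36 36 36 67) = 33; tag = H(d4 5c 5c 5c 5c 5c 33) = d3

2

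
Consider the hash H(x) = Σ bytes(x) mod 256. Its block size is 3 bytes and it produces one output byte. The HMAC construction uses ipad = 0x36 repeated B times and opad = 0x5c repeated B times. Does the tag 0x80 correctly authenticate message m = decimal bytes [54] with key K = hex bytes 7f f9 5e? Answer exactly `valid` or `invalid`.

valid

Key hex bytes 7f f9 5e is exactly B = 3 bytes: K' = 7f f9 5e.
K' ⊕ ipad = 49 cf 68; K' ⊕ opad = 23 a5 02.
Inner hash: sum = 73+207+104+54 = 438; mod 256 = 182 → b6.
Outer hash (recomputed tag): sum = 35+165+2+182 = 384; mod 256 = 128 → 80.
Recomputed tag = 80; claimed = 80 → match.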